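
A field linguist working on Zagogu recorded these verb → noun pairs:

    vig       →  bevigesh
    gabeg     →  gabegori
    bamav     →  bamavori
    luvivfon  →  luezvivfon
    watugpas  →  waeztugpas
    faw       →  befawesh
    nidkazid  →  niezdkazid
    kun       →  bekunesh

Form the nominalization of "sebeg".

sebegori

"sebeg" has 2 vowels. The stems with 2 vowels (bamav → bamavori, gabeg → gabegori) add -ori.
The other patterns: stems with 1 vowel add be- … -esh around the stem; stems with 3 vowels insert -ez- after the first vowel.
So sebeg → sebegori.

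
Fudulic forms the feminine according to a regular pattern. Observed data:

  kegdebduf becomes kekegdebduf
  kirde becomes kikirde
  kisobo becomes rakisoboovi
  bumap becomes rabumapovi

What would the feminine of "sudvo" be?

"sudvo" ends in -o. The one such stem in the data (kisobo → rakisoboovi) adds ra- … -ovi around the stem, so the same rule applies.
The other pattern: stems ending in -e or -f repeat the first consonant+vowel as a prefix.
So sudvo → rasudvoovi.

rasudvoovi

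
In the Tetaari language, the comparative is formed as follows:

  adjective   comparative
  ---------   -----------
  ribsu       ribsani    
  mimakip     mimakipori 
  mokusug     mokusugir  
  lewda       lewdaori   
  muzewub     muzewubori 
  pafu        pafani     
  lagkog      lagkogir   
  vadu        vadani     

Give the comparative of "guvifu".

guvifani

"guvifu" ends in -u. The stems ending in -u (vadu → vadani, pafu → pafani, ribsu → ribsani) drop the final letter and add -ani.
So guvifu → guvifani.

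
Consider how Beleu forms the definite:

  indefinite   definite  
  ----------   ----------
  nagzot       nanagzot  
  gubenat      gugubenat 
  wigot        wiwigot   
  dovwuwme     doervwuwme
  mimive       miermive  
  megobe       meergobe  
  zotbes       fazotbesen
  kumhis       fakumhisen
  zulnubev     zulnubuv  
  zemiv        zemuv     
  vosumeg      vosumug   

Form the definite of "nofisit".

"nofisit" ends in -t. The stems ending in -t (nagzot → nanagzot, gubenat → gugubenat, wigot → wiwigot) repeat the first consonant+vowel as a prefix.
So nofisit → nonofisit.

nonofisit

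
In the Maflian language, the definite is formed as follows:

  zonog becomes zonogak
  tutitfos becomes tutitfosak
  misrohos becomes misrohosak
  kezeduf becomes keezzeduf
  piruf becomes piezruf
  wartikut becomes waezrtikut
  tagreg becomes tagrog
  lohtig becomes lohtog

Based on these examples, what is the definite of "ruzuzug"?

zonog and tagreg both end in -g yet inflect differently (zonogak, tagrog), so the final letter is not what conditions the rule; the last vowel is.
"ruzuzug" has last vowel 'u'. The stems whose last vowel is 'u' (kezeduf → keezzeduf, piruf → piezruf, wartikut → waezrtikut) insert -ez- after the first vowel.
The other patterns: stems whose last vowel is 'o' add -ak; stems whose last vowel is 'e' or 'i' change the last vowel to 'o'.
So ruzuzug → ruezzuzug.

ruezzuzug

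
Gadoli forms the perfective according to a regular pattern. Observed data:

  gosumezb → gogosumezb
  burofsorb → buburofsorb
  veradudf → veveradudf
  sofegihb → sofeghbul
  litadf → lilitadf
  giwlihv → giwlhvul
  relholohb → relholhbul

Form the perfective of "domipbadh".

relholohb and gosumezb both end in -b yet inflect differently (relholhbul, gogosumezb), so the final letter is not what conditions the rule; the second-to-last letter is.
"domipbadh" has second-to-last letter 'd'. The stems whose second-to-last letter is 'd' (litadf → lilitadf, veradudf → veveradudf) repeat the first consonant+vowel as a prefix.
So domipbadh → dodomipbadh.

dodomipbadh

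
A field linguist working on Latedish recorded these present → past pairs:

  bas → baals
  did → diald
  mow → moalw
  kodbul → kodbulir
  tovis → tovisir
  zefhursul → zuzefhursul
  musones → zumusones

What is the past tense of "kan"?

bas and tovis both end in -s yet inflect differently (baals, tovisir), so the final letter is not what conditions the rule; the number of vowels is.
"kan" has 1 vowel. The stems with 1 vowel (bas → baals, did → diald, mow → moalw) insert -al- after the first vowel.
So kan → kaaln.

kaaln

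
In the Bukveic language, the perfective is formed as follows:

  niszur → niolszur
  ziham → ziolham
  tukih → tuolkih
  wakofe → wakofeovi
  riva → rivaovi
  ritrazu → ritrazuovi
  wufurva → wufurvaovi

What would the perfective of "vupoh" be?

ziham and riva both have last vowel 'a' yet inflect differently (ziolham, rivaovi), so the last vowel is not what conditions the rule; whether the stem ends in a vowel or a consonant is.
"vupoh" ends in a consonant. The stems ending in a consonant (niszur → niolszur, ziham → ziolham, tukih → tuolkih) insert -ol- after the first vowel.
The other pattern: stems ending in a vowel add -ovi.
So vupoh → vuolpoh.

vuolpoh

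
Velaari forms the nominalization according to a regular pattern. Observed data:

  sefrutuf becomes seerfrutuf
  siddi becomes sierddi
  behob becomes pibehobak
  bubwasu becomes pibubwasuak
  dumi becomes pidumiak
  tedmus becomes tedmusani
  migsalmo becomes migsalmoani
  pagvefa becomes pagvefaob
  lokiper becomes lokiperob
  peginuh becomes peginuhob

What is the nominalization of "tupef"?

siddi and dumi both end in -i yet inflect differently (sierddi, pidumiak), so the final letter is not what conditions the rule; the first letter is.
"tupef" begins with t-. The one such stem in the data (tedmus → tedmusani) adds -ani, so the same rule applies.
The other patterns: stems beginning with s- insert -er- after the first vowel; stems beginning with b- or d- add pi- … -ak around the stem; stems beginning with l- or p- add -ob.
So tupef → tupefani.

tupefani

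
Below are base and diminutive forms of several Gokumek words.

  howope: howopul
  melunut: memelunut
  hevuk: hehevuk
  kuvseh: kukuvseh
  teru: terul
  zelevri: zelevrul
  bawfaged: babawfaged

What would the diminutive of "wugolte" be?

wugoltul

"wugolte" ends in a vowel. The stems ending in a vowel (zelevri → zelevrul, teru → terul, howope → howopul) drop the final letter and add -ul.
The other pattern: stems ending in a consonant repeat the first consonant+vowel as a prefix.
So wugolte → wugoltul.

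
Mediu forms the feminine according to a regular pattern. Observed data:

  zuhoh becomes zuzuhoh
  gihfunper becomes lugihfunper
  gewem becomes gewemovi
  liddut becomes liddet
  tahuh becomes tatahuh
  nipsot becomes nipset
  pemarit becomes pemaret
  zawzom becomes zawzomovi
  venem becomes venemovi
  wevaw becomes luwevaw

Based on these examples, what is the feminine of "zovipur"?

luzovipur

nipsot and zuhoh both have last vowel 'o' yet inflect differently (nipset, zuzuhoh), so the last vowel is not what conditions the rule; the final letter is.
"zovipur" ends in -r. The one such stem in the data (gihfunper → lugihfunper) adds the prefix lu-, so the same rule applies.
So zovipur → luzovipur.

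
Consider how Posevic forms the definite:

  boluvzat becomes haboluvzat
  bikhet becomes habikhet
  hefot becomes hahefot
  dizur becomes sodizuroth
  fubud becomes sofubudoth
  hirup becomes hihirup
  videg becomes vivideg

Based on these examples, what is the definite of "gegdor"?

sogegdoroth

"gegdor" ends in -r. The one such stem in the data (dizur → sodizuroth) adds so- … -oth around the stem, so the same rule applies.
So gegdor → sogegdoroth.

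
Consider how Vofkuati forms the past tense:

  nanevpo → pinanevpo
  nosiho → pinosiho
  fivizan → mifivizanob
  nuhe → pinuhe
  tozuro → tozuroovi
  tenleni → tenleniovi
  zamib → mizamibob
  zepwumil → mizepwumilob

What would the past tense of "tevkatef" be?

tevkatefovi

tozuro and nosiho both end in -o yet inflect differently (tozuroovi, pinosiho), so the final letter is not what conditions the rule; the first letter is.
"tevkatef" begins with t-. The stems beginning with t- (tozuro → tozuroovi, tenleni → tenleniovi) add -ovi.
So tevkatef → tevkatefovi.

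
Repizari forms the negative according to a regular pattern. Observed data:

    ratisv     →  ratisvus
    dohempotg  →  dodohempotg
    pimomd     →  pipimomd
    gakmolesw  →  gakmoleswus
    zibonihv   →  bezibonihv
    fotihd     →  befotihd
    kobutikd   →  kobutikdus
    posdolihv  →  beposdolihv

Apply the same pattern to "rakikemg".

pimomd and fotihd both end in -d yet inflect differently (pipimomd, befotihd), so the final letter is not what conditions the rule; the second-to-last letter is.
"rakikemg" has second-to-last letter 'm'. The one such stem in the data (pimomd → pipimomd) repeats the first consonant+vowel as a prefix (as does dohempotg), so the same rule applies.
So rakikemg → rarakikemg.

rarakikemg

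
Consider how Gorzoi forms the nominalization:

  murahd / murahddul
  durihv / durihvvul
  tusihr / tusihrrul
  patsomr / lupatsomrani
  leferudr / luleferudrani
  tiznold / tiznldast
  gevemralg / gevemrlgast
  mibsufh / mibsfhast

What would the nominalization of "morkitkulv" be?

morkitklvast

tusihr and patsomr both end in -r yet inflect differently (tusihrrul, lupatsomrani), so the final letter is not what conditions the rule; the second-to-last letter is.
"morkitkulv" has second-to-last letter 'l'. The stems whose second-to-last letter is 'l' (tiznold → tiznldast, gevemralg → gevemrlgast) delete the last vowel and add -ast.
So morkitkulv → morkitklvast.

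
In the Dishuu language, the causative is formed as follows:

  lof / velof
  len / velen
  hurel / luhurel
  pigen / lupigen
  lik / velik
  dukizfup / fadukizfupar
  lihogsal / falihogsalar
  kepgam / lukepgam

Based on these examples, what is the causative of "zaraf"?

"zaraf" has 2 vowels. The stems with 2 vowels (kepgam → lukepgam, hurel → luhurel, pigen → lupigen) add the prefix lu-.
The other patterns: stems with 1 vowel add the prefix ve-; stems with 3 vowels add fa- … -ar around the stem.
So zaraf → luzaraf.

luzaraf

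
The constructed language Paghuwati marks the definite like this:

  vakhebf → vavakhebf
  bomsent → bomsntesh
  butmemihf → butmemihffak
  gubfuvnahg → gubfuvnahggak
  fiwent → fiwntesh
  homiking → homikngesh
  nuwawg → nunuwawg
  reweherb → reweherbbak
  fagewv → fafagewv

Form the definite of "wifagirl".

wifagirllak

nuwawg and homiking both end in -g yet inflect differently (nunuwawg, homikngesh), so the final letter is not what conditions the rule; the second-to-last letter is.
"wifagirl" has second-to-last letter 'r'. The one such stem in the data (reweherb → reweherbbak) doubles the final consonant and adds -ak (as do butmemihf, gubfuvnahg), so the same rule applies.
The other patterns: stems whose second-to-last letter is 'b' or 'w' repeat the first consonant+vowel as a prefix; stems whose second-to-last letter is 'n' delete the last vowel and add -esh.
So wifagirl → wifagirllak.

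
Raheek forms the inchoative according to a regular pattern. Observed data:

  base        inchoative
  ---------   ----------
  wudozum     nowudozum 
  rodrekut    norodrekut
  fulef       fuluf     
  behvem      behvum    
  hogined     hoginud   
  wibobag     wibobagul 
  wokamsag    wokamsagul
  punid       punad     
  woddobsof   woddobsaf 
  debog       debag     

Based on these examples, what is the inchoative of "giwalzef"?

giwalzuf

"giwalzef" has last vowel 'e'. The stems whose last vowel is 'e' (fulef → fuluf, behvem → behvum, hogined → hoginud) change the last vowel to 'u'.
The other patterns: stems whose last vowel is 'u' add the prefix no-; stems whose last vowel is 'a' add -ul; stems whose last vowel is 'i' or 'o' change the last vowel to 'a'.
So giwalzef → giwalzuf.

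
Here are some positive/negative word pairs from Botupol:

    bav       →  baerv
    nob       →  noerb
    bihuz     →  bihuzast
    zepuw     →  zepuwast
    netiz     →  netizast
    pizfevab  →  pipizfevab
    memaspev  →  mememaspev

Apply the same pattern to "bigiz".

nob and pizfevab both end in -b yet inflect differently (noerb, pipizfevab), so the final letter is not what conditions the rule; the number of vowels is.
"bigiz" has 2 vowels. The stems with 2 vowels (bihuz → bihuzast, zepuw → zepuwast, netiz → netizast) add -ast.
The other patterns: stems with 1 vowel insert -er- after the first vowel; stems with 3 vowels repeat the first consonant+vowel as a prefix.
So bigiz → bigizast.

bigizast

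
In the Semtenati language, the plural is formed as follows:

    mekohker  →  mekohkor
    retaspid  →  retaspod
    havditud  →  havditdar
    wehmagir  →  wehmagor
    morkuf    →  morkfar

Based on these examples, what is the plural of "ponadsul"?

havditud and retaspid both end in -d yet inflect differently (havditdar, retaspod), so the final letter is not what conditions the rule; the last vowel is.
"ponadsul" has last vowel 'u'. The stems whose last vowel is 'u' (havditud → havditdar, morkuf → morkfar) delete the last vowel and add -ar.
So ponadsul → ponadslar.

ponadslar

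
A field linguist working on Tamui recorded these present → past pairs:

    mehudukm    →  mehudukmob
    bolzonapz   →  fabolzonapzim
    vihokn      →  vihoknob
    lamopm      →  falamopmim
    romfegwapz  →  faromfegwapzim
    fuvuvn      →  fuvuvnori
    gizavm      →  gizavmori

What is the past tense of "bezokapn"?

mehudukm and gizavm both end in -m yet inflect differently (mehudukmob, gizavmori), so the final letter is not what conditions the rule; the second-to-last letter is.
"bezokapn" has second-to-last letter 'p'. The stems whose second-to-last letter is 'p' (romfegwapz → faromfegwapzim, lamopm → falamopmim, bolzonapz → fabolzonapzim) add fa- … -im around the stem.
The other patterns: stems whose second-to-last letter is 'k' add -ob; stems whose second-to-last letter is 'v' add -ori.
So bezokapn → fabezokapnim.

fabezokapnim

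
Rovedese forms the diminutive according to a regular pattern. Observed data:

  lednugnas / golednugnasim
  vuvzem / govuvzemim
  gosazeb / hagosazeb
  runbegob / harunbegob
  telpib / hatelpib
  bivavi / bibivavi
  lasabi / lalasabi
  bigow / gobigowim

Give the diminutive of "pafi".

"pafi" ends in -i. The stems ending in -i (bivavi → bibivavi, lasabi → lalasabi) repeat the first consonant+vowel as a prefix.
The other patterns: stems ending in -b add the prefix ha-; stems ending in -m, -s or -w add go- … -im around the stem.
So pafi → papafi.

papafi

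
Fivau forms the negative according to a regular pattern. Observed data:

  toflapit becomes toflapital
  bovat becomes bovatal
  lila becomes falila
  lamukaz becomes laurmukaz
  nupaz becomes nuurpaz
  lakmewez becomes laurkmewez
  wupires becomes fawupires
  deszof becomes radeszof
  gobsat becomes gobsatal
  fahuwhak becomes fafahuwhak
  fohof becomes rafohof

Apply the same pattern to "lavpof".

nupaz and gobsat both have last vowel 'a' yet inflect differently (nuurpaz, gobsatal), so the last vowel is not what conditions the rule; the final letter is.
"lavpof" ends in -f. The stems ending in -f (deszof → radeszof, fohof → rafohof) add the prefix ra-.
So lavpof → ralavpof.

ralavpof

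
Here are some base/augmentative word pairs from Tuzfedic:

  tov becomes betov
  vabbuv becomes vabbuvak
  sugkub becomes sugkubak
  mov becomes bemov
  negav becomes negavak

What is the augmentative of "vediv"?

tov and vabbuv both end in -v yet inflect differently (betov, vabbuvak), so the final letter is not what conditions the rule; the number of vowels is.
"vediv" has 2 vowels. The stems with 2 vowels (sugkub → sugkubak, vabbuv → vabbuvak, negav → negavak) add -ak.
So vediv → vedivak.

vedivak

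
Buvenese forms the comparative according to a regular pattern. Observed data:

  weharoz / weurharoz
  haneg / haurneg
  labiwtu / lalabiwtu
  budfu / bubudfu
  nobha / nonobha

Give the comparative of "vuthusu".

"vuthusu" ends in a vowel. The stems ending in a vowel (budfu → bubudfu, labiwtu → lalabiwtu, nobha → nonobha) repeat the first consonant+vowel as a prefix.
So vuthusu → vuvuthusu.

vuvuthusu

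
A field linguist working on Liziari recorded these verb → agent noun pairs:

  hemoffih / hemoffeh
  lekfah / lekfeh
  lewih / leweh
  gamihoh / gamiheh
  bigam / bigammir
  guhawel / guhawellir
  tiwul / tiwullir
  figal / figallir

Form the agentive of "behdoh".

behdeh

lekfah and bigam both have last vowel 'a' yet inflect differently (lekfeh, bigammir), so the last vowel is not what conditions the rule; the final letter is.
"behdoh" ends in -h. The stems ending in -h (hemoffih → hemoffeh, lekfah → lekfeh, lewih → leweh) change the last vowel to 'e'.
The other pattern: stems ending in -l or -m double the final consonant and add -ir.
So behdoh → behdeh.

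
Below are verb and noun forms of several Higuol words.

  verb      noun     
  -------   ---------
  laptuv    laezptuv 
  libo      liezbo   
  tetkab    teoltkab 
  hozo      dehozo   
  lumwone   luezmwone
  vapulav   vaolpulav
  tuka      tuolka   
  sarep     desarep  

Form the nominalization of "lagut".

laezgut

hozo and libo both end in -o yet inflect differently (dehozo, liezbo), so the final letter is not what conditions the rule; the first letter is.
"lagut" begins with l-. The stems beginning with l- (lumwone → luezmwone, libo → liezbo, laptuv → laezptuv) insert -ez- after the first vowel.
The other patterns: stems beginning with h- or s- add the prefix de-; stems beginning with t- or v- insert -ol- after the first vowel.
So lagut → laezgut.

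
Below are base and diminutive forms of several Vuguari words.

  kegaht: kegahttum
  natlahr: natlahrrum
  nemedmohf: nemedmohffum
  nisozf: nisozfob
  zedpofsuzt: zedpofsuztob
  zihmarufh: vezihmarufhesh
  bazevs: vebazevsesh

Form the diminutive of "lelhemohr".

nemedmohf and nisozf both end in -f yet inflect differently (nemedmohffum, nisozfob), so the final letter is not what conditions the rule; the second-to-last letter is.
"lelhemohr" has second-to-last letter 'h'. The stems whose second-to-last letter is 'h' (kegaht → kegahttum, natlahr → natlahrrum, nemedmohf → nemedmohffum) double the final consonant and add -um.
The other patterns: stems whose second-to-last letter is 'z' add -ob; stems whose second-to-last letter is 'f' or 'v' add ve- … -esh around the stem.
So lelhemohr → lelhemohrrum.

lelhemohrrum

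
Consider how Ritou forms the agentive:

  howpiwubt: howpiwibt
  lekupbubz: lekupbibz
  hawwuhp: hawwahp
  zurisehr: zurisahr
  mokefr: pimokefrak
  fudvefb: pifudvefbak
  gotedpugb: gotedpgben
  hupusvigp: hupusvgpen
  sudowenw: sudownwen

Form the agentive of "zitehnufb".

zurisehr and mokefr both end in -r yet inflect differently (zurisahr, pimokefrak), so the final letter is not what conditions the rule; the second-to-last letter is.
"zitehnufb" has second-to-last letter 'f'. The stems whose second-to-last letter is 'f' (mokefr → pimokefrak, fudvefb → pifudvefbak) add pi- … -ak around the stem.
So zitehnufb → pizitehnufbak.

pizitehnufbak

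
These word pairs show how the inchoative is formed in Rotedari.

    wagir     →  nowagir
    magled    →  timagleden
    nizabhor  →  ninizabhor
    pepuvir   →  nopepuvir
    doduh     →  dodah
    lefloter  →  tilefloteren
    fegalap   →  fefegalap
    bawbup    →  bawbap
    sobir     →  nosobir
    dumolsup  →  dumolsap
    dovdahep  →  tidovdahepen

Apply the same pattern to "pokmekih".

nizabhor and pepuvir both end in -r yet inflect differently (ninizabhor, nopepuvir), so the final letter is not what conditions the rule; the last vowel is.
"pokmekih" has last vowel 'i'. The stems whose last vowel is 'i' (pepuvir → nopepuvir, sobir → nosobir, wagir → nowagir) add the prefix no-.
The other patterns: stems whose last vowel is 'a' or 'o' repeat the first consonant+vowel as a prefix; stems whose last vowel is 'u' change the last vowel to 'a'; stems whose last vowel is 'e' add ti- … -en around the stem.
So pokmekih → nopokmekih.

nopokmekih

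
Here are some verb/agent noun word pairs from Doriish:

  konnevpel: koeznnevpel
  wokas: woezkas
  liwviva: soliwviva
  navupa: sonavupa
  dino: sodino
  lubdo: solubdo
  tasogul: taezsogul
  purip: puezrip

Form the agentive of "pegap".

wokas and liwviva both have last vowel 'a' yet inflect differently (woezkas, soliwviva), so the last vowel is not what conditions the rule; whether the stem ends in a vowel or a consonant is.
"pegap" ends in a consonant. The stems ending in a consonant (purip → puezrip, konnevpel → koeznnevpel, tasogul → taezsogul) insert -ez- after the first vowel.
So pegap → peezgap.

peezgap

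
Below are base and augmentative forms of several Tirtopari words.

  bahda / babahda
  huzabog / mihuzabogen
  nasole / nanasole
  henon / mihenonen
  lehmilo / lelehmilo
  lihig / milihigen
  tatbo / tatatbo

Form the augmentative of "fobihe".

huzabog and tatbo both have last vowel 'o' yet inflect differently (mihuzabogen, tatatbo), so the last vowel is not what conditions the rule; whether the stem ends in a vowel or a consonant is.
"fobihe" ends in a vowel. The stems ending in a vowel (tatbo → tatatbo, bahda → babahda, nasole → nanasole) repeat the first consonant+vowel as a prefix.
The other pattern: stems ending in a consonant add mi- … -en around the stem.
So fobihe → fofobihe.

fofobihe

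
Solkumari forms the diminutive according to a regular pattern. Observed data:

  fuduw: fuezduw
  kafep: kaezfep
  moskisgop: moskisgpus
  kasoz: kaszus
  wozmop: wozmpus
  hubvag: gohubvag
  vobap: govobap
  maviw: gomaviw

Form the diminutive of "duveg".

"duveg" has last vowel 'e'. The one such stem in the data (kafep → kaezfep) inserts -ez- after the first vowel (as does fuduw), so the same rule applies.
So duveg → duezveg.

duezveg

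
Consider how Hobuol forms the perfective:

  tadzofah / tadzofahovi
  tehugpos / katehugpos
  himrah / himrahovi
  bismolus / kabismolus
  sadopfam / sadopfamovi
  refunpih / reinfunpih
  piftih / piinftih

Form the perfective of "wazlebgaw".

wazlebgawovi

piftih and himrah both end in -h yet inflect differently (piinftih, himrahovi), so the final letter is not what conditions the rule; the last vowel is.
"wazlebgaw" has last vowel 'a'. The stems whose last vowel is 'a' (himrah → himrahovi, tadzofah → tadzofahovi, sadopfam → sadopfamovi) add -ovi.
The other patterns: stems whose last vowel is 'i' insert -in- after the first vowel; stems whose last vowel is 'o' or 'u' add the prefix ka-.
So wazlebgaw → wazlebgawovi.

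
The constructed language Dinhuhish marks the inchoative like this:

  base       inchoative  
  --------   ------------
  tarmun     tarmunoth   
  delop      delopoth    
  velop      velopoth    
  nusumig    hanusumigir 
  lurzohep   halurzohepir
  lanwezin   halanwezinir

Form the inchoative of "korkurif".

delop and lurzohep both end in -p yet inflect differently (delopoth, halurzohepir), so the final letter is not what conditions the rule; the last vowel is.
"korkurif" has last vowel 'i'. The stems whose last vowel is 'i' (nusumig → hanusumigir, lanwezin → halanwezinir) add ha- … -ir around the stem.
The other pattern: stems whose last vowel is 'o' or 'u' add -oth.
So korkurif → hakorkurifir.

hakorkurifir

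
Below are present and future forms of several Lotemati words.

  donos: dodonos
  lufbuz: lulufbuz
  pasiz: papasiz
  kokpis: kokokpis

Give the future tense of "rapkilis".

Every pair shown (donos → dodonos, lufbuz → lulufbuz, pasiz → papasiz, …) follows the same rule: repeat the first consonant+vowel as a prefix.
So rapkilis → rarapkilis.

rarapkilis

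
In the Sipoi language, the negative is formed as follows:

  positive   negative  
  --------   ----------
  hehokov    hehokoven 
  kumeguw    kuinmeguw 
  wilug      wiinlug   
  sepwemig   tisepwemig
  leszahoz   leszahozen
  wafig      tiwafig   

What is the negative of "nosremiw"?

sepwemig and wilug both end in -g yet inflect differently (tisepwemig, wiinlug), so the final letter is not what conditions the rule; the last vowel is.
"nosremiw" has last vowel 'i'. The stems whose last vowel is 'i' (sepwemig → tisepwemig, wafig → tiwafig) add the prefix ti-.
So nosremiw → tinosremiw.

tinosremiw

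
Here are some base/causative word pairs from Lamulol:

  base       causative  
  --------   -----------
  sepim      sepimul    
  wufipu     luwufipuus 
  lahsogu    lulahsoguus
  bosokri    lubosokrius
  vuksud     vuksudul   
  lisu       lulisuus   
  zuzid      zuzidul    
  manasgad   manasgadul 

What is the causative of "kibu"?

bosokri and zuzid both have last vowel 'i' yet inflect differently (lubosokrius, zuzidul), so the last vowel is not what conditions the rule; whether the stem ends in a vowel or a consonant is.
"kibu" ends in a vowel. The stems ending in a vowel (lisu → lulisuus, bosokri → lubosokrius, wufipu → luwufipuus) add lu- … -us around the stem.
So kibu → lukibuus.

lukibuus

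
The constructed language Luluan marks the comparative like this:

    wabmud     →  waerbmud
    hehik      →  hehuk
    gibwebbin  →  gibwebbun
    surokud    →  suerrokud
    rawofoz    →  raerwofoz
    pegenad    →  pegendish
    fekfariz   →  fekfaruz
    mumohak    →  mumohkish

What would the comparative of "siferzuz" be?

"siferzuz" has last vowel 'u'. The stems whose last vowel is 'u' (surokud → suerrokud, wabmud → waerbmud) insert -er- after the first vowel.
The other patterns: stems whose last vowel is 'a' delete the last vowel and add -ish; stems whose last vowel is 'i' change the last vowel to 'u'.
So siferzuz → sierferzuz.

sierferzuz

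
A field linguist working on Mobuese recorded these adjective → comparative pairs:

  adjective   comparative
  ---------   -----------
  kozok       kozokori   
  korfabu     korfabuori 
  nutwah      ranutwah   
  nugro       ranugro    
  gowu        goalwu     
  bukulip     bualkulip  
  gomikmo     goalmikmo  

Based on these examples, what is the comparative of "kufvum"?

kufvumori

korfabu and gowu both end in -u yet inflect differently (korfabuori, goalwu), so the final letter is not what conditions the rule; the first letter is.
"kufvum" begins with k-. The stems beginning with k- (kozok → kozokori, korfabu → korfabuori) add -ori.
The other patterns: stems beginning with n- add the prefix ra-; stems beginning with b- or g- insert -al- after the first vowel.
So kufvum → kufvumori.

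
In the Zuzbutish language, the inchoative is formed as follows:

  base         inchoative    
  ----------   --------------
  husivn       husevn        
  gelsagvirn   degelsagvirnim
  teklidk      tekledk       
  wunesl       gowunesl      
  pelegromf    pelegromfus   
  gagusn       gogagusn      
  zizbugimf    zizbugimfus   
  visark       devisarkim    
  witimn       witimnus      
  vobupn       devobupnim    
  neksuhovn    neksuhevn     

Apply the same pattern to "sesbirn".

witimn and husivn both end in -n yet inflect differently (witimnus, husevn), so the final letter is not what conditions the rule; the second-to-last letter is.
"sesbirn" has second-to-last letter 'r'. The stems whose second-to-last letter is 'r' (gelsagvirn → degelsagvirnim, visark → devisarkim) add de- … -im around the stem.
The other patterns: stems whose second-to-last letter is 'm' add -us; stems whose second-to-last letter is 'd' or 'v' change the last vowel to 'e'; stems whose second-to-last letter is 's' add the prefix go-.
So sesbirn → desesbirnim.

desesbirnim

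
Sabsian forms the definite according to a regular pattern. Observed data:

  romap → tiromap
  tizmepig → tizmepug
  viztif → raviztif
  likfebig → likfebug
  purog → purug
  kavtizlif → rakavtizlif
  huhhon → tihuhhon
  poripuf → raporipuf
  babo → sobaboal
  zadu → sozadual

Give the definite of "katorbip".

likfebig and kavtizlif both have last vowel 'i' yet inflect differently (likfebug, rakavtizlif), so the last vowel is not what conditions the rule; the final letter is.
"katorbip" ends in -p. The one such stem in the data (romap → tiromap) adds the prefix ti-, so the same rule applies.
So katorbip → tikatorbip.

tikatorbip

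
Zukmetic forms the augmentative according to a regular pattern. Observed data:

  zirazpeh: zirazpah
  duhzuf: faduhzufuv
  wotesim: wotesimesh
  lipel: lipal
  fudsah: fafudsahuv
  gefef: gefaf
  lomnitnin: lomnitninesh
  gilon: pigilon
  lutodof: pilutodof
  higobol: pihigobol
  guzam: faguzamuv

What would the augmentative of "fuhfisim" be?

fuhfisimesh

lipel and higobol both end in -l yet inflect differently (lipal, pihigobol), so the final letter is not what conditions the rule; the last vowel is.
"fuhfisim" has last vowel 'i'. The stems whose last vowel is 'i' (lomnitnin → lomnitninesh, wotesim → wotesimesh) add -esh.
So fuhfisim → fuhfisimesh.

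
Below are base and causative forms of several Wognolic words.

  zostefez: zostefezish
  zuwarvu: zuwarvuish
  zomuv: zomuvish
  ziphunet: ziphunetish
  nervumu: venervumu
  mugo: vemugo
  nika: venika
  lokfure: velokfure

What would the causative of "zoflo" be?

zofloish

"zoflo" begins with z-. The stems beginning with z- (zostefez → zostefezish, zuwarvu → zuwarvuish, zomuv → zomuvish) add -ish.
So zoflo → zofloish.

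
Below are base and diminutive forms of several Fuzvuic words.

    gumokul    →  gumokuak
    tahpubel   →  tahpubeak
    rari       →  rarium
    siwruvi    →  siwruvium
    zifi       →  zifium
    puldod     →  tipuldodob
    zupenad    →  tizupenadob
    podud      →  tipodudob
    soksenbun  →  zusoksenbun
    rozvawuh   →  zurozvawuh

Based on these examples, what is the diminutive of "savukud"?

tisavukudob

gumokul and podud both have last vowel 'u' yet inflect differently (gumokuak, tipodudob), so the last vowel is not what conditions the rule; the final letter is.
"savukud" ends in -d. The stems ending in -d (puldod → tipuldodob, zupenad → tizupenadob, podud → tipodudob) add ti- … -ob around the stem.
The other patterns: stems ending in -l drop the final letter and add -ak; stems ending in -i add -um; stems ending in -h or -n add the prefix zu-.
So savukud → tisavukudob.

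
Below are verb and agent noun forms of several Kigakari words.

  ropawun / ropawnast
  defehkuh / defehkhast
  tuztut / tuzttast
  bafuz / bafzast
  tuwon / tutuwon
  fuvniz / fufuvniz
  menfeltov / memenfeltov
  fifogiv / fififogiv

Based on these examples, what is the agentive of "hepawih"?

"hepawih" has last vowel 'i'. The stems whose last vowel is 'i' (fuvniz → fufuvniz, fifogiv → fififogiv) repeat the first consonant+vowel as a prefix.
So hepawih → hehepawih.

hehepawih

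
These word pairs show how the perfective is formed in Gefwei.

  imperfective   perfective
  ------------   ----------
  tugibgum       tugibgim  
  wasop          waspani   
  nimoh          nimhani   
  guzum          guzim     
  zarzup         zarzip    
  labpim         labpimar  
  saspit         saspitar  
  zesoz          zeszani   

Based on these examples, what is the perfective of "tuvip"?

tuvipar

wasop and zarzup both end in -p yet inflect differently (waspani, zarzip), so the final letter is not what conditions the rule; the last vowel is.
"tuvip" has last vowel 'i'. The stems whose last vowel is 'i' (labpim → labpimar, saspit → saspitar) add -ar.
The other patterns: stems whose last vowel is 'o' delete the last vowel and add -ani; stems whose last vowel is 'u' change the last vowel to 'i'.
So tuvip → tuvipar.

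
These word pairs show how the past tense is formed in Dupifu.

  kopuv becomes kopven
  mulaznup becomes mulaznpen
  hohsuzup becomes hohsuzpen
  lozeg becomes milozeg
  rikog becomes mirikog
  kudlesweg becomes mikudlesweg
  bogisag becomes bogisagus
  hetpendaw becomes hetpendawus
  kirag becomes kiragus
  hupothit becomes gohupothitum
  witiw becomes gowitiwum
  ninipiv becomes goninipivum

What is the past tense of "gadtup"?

"gadtup" has last vowel 'u'. The stems whose last vowel is 'u' (kopuv → kopven, mulaznup → mulaznpen, hohsuzup → hohsuzpen) delete the last vowel and add -en.
The other patterns: stems whose last vowel is 'e' or 'o' add the prefix mi-; stems whose last vowel is 'a' add -us; stems whose last vowel is 'i' add go- … -um around the stem.
So gadtup → gadtpen.

gadtpen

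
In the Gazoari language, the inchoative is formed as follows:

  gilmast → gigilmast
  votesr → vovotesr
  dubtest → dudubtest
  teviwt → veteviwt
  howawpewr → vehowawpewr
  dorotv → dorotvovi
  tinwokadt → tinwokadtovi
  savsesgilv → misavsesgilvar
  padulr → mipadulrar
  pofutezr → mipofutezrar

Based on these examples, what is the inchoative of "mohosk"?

momohosk

gilmast and teviwt both end in -t yet inflect differently (gigilmast, veteviwt), so the final letter is not what conditions the rule; the second-to-last letter is.
"mohosk" has second-to-last letter 's'. The stems whose second-to-last letter is 's' (gilmast → gigilmast, votesr → vovotesr, dubtest → dudubtest) repeat the first consonant+vowel as a prefix.
The other patterns: stems whose second-to-last letter is 'w' add the prefix ve-; stems whose second-to-last letter is 'd' or 't' add -ovi; stems whose second-to-last letter is 'l' or 'z' add mi- … -ar around the stem.
So mohosk → momohosk.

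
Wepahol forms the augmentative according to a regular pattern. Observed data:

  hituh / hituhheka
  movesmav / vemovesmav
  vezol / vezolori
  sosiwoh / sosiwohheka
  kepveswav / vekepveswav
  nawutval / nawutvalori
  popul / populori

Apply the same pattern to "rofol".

hituh and popul both have last vowel 'u' yet inflect differently (hituhheka, populori), so the last vowel is not what conditions the rule; the final letter is.
"rofol" ends in -l. The stems ending in -l (popul → populori, vezol → vezolori, nawutval → nawutvalori) add -ori.
So rofol → rofolori.

rofolori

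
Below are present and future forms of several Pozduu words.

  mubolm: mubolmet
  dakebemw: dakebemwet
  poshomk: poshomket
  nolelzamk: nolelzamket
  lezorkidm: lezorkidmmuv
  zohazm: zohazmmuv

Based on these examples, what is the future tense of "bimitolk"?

bimitolket

mubolm and lezorkidm both end in -m yet inflect differently (mubolmet, lezorkidmmuv), so the final letter is not what conditions the rule; the second-to-last letter is.
"bimitolk" has second-to-last letter 'l'. The one such stem in the data (mubolm → mubolmet) adds -et, so the same rule applies.
The other pattern: stems whose second-to-last letter is 'd' or 'z' double the final consonant and add -uv.
So bimitolk → bimitolket.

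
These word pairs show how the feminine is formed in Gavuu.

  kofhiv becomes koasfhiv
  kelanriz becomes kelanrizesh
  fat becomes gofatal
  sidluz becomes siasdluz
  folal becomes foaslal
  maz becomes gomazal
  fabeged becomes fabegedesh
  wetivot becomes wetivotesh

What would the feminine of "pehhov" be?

peashhov

"pehhov" has 2 vowels. The stems with 2 vowels (sidluz → siasdluz, kofhiv → koasfhiv, folal → foaslal) insert -as- after the first vowel.
So pehhov → peashhov.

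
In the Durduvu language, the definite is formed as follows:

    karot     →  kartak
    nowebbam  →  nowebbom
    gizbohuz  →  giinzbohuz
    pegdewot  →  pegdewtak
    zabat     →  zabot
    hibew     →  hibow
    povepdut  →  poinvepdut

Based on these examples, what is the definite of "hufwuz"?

huinfwuz

karot and povepdut both end in -t yet inflect differently (kartak, poinvepdut), so the final letter is not what conditions the rule; the last vowel is.
"hufwuz" has last vowel 'u'. The stems whose last vowel is 'u' (povepdut → poinvepdut, gizbohuz → giinzbohuz) insert -in- after the first vowel.
So hufwuz → huinfwuz.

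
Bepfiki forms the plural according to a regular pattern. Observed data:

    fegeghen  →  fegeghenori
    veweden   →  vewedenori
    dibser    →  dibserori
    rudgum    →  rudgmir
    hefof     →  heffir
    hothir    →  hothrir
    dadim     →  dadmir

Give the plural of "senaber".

"senaber" has last vowel 'e'. The stems whose last vowel is 'e' (fegeghen → fegeghenori, veweden → vewedenori, dibser → dibserori) add -ori.
So senaber → senaberori.

senaberori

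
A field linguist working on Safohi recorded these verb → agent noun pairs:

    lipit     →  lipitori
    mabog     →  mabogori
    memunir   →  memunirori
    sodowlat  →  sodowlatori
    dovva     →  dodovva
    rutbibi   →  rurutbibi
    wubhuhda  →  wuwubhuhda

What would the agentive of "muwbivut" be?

sodowlat and dovva both have last vowel 'a' yet inflect differently (sodowlatori, dodovva), so the last vowel is not what conditions the rule; whether the stem ends in a vowel or a consonant is.
"muwbivut" ends in a consonant. The stems ending in a consonant (lipit → lipitori, mabog → mabogori, memunir → memunirori) add -ori.
So muwbivut → muwbivutori.

muwbivutori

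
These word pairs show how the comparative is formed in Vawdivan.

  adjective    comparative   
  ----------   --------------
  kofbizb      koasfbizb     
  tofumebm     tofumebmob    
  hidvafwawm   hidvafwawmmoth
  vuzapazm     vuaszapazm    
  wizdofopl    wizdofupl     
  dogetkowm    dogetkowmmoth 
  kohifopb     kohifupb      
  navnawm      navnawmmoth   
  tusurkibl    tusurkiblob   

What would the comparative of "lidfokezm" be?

liasdfokezm

"lidfokezm" has second-to-last letter 'z'. The stems whose second-to-last letter is 'z' (vuzapazm → vuaszapazm, kofbizb → koasfbizb) insert -as- after the first vowel.
The other patterns: stems whose second-to-last letter is 'b' add -ob; stems whose second-to-last letter is 'p' change the last vowel to 'u'; stems whose second-to-last letter is 'w' double the final consonant and add -oth.
So lidfokezm → liasdfokezm.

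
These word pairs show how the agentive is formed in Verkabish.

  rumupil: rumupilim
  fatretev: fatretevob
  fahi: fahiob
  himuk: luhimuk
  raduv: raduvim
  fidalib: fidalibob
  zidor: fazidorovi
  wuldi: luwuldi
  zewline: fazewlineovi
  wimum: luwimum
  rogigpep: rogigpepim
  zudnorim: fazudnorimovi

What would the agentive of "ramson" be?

ramsonim

"ramson" begins with r-. The stems beginning with r- (raduv → raduvim, rumupil → rumupilim, rogigpep → rogigpepim) add -im.
The other patterns: stems beginning with f- add -ob; stems beginning with h- or w- add the prefix lu-; stems beginning with z- add fa- … -ovi around the stem.
So ramson → ramsonim.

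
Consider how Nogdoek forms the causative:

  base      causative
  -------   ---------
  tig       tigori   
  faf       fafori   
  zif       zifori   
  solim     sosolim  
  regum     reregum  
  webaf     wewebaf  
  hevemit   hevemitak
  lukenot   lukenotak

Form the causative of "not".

"not" has 1 vowel. The stems with 1 vowel (tig → tigori, faf → fafori, zif → zifori) add -ori.
The other patterns: stems with 2 vowels repeat the first consonant+vowel as a prefix; stems with 3 vowels add -ak.
So not → notori.

notori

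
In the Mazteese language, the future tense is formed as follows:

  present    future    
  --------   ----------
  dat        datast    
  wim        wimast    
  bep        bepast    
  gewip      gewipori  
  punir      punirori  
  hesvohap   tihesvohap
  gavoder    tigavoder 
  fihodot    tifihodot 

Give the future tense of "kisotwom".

tikisotwom

bep and gewip both end in -p yet inflect differently (bepast, gewipori), so the final letter is not what conditions the rule; the number of vowels is.
"kisotwom" has 3 vowels. The stems with 3 vowels (hesvohap → tihesvohap, gavoder → tigavoder, fihodot → tifihodot) add the prefix ti-.
The other patterns: stems with 1 vowel add -ast; stems with 2 vowels add -ori.
So kisotwom → tikisotwom.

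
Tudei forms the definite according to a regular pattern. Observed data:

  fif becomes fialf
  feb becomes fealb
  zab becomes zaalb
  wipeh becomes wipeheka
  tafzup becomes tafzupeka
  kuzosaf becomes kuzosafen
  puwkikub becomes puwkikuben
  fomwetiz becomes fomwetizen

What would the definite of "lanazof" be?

fif and kuzosaf both end in -f yet inflect differently (fialf, kuzosafen), so the final letter is not what conditions the rule; the number of vowels is.
"lanazof" has 3 vowels. The stems with 3 vowels (kuzosaf → kuzosafen, puwkikub → puwkikuben, fomwetiz → fomwetizen) add -en.
The other patterns: stems with 1 vowel insert -al- after the first vowel; stems with 2 vowels add -eka.
So lanazof → lanazofen.

lanazofen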